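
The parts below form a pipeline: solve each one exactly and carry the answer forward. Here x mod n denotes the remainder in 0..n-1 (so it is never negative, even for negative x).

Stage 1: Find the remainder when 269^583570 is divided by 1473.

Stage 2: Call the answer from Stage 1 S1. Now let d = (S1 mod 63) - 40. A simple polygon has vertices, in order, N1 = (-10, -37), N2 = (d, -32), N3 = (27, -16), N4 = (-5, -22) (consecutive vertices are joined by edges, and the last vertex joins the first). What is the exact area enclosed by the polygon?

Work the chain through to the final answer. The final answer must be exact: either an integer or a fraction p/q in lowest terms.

Stage 1: squarings mod 1473: 269^1=269, 269^2=184, 269^4=1450, 269^8=529, 269^16=1444, 269^32=841, 269^64=241, 269^128=634, 269^256=1300, 269^512=469, 269^1024=484, 269^2048=49, 269^4096=928, 269^8192=952, 269^16384=409, 269^32768=832, 269^65536=1387, 269^131072=31, 269^262144=961, 269^524288=1423; 269^583570 = 269^2 * 269^16 * 269^128 * 269^256 * 269^512 * 269^1024 * 269^8192 * 269^16384 * 269^32768 * 269^524288 = 1420 (mod 1473); answer 1420
Stage 2: S1 = 1420; d = -6; cross terms: (-10*-32 - -6*-37)=98, (-6*-16 - 27*-32)=960, (27*-22 - -5*-16)=-674, (-5*-37 - -10*-22)=-35; twice the area = |349| = 349; area = 349/2; answer 349/2

349/2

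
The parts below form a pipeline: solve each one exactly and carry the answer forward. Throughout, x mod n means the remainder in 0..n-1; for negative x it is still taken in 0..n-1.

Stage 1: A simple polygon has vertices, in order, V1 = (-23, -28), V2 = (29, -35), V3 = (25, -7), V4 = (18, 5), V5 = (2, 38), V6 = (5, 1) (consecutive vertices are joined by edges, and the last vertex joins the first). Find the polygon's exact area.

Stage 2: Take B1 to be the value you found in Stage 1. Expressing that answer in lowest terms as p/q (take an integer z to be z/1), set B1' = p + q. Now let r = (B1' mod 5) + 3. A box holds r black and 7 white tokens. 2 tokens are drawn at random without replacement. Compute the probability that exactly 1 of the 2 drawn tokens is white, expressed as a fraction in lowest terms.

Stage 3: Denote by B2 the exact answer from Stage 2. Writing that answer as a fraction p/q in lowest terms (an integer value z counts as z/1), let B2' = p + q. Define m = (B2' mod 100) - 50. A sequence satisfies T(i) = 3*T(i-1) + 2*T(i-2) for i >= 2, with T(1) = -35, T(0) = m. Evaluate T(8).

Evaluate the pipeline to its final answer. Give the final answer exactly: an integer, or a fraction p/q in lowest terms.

-103407

Stage 1: cross terms: (-23*-35 - 29*-28)=1617, (29*-7 - 25*-35)=672, (25*5 - 18*-7)=251, (18*38 - 2*5)=674, (2*1 - 5*38)=-188, (5*-28 - -23*1)=-117; twice the area = |2909| = 2909; area = 2909/2; answer 2909/2
Stage 2: B1 = 2909/2; threaded value p + q = 2911; r = 4; total draws C(11,2) = 55; favorable C(7,1)*C(4,1) = 28; P = 28/55; answer 28/55
Stage 3: B2 = 28/55; threaded value p + q = 83; m = 33; T(2) = 3*(-35) + 2*(33) = -39; iterating: T(2)=-39, T(3)=-187, T(4)=-639, T(5)=-2291, T(6)=-8151, T(7)=-29035, T(8)=-103407; answer -103407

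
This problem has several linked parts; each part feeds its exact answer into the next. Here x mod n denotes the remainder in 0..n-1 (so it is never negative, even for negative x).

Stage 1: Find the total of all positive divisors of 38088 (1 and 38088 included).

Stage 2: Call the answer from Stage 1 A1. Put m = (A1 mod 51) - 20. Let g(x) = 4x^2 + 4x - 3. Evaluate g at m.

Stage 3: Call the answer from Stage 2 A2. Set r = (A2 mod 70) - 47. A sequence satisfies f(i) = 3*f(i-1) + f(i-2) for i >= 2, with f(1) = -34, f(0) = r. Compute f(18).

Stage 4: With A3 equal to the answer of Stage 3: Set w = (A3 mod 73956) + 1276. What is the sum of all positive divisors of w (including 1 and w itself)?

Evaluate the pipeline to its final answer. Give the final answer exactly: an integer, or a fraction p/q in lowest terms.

42336

Stage 1: 38088 = 2^3 * 3^2 * 23^2; sigma = (1 + 2 + 4 + 8) * (1 + 3 + 9) * (1 + 23 + 529) = 15 * 13 * 553 = 107835; answer 107835
Stage 2: A1 = 107835; m = 1; 4*(1)^2 + 4*(1)^1 - 3 = (4) + (4) + (-3) = 5; answer 5
Stage 3: A2 = 5; r = -42; f(2) = 3*(-34) + 1*(-42) = -144; iterating: f(2)=-144, f(3)=-466, f(4)=-1542, f(5)=-5092, f(6)=-16818, f(7)=-55546, f(8)=-183456, f(9)=-605914, f(10)=-2001198, f(11)=-6609508, f(12)=-21829722, f(13)=-72098674, f(14)=-238125744, f(15)=-786475906, f(16)=-2597553462, f(17)=-8579136292, f(18)=-28334962338; answer -28334962338
Stage 4: A3 = -28334962338; w = 23086; 23086 = 2 * 7 * 17 * 97; sigma = (1 + 2) * (1 + 7) * (1 + 17) * (1 + 97) = 3 * 8 * 18 * 98 = 42336; answer 42336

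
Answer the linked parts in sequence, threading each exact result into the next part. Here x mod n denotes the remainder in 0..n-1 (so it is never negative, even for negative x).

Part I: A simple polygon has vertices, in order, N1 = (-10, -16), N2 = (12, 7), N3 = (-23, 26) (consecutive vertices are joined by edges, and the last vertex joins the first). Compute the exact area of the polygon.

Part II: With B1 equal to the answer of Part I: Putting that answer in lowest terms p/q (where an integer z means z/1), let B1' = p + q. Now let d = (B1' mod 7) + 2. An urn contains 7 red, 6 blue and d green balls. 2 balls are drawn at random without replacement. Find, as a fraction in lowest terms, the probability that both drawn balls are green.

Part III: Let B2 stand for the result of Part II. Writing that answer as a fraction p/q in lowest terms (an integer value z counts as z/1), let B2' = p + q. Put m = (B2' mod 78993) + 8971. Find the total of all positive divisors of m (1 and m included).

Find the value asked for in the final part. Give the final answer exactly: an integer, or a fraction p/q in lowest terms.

Part I: cross terms: (-10*7 - 12*-16)=122, (12*26 - -23*7)=473, (-23*-16 - -10*26)=628; twice the area = |1223| = 1223; area = 1223/2; answer 1223/2
Part II: B1 = 1223/2; threaded value p + q = 1225; d = 2; total draws C(15,2) = 105; favorable C(2,2) = 1; P = 1/105; answer 1/105
Part III: B2 = 1/105; threaded value p + q = 106; m = 9077; 9077 = 29 * 313; sigma = (1 + 29) * (1 + 313) = 30 * 314 = 9420; answer 9420

9420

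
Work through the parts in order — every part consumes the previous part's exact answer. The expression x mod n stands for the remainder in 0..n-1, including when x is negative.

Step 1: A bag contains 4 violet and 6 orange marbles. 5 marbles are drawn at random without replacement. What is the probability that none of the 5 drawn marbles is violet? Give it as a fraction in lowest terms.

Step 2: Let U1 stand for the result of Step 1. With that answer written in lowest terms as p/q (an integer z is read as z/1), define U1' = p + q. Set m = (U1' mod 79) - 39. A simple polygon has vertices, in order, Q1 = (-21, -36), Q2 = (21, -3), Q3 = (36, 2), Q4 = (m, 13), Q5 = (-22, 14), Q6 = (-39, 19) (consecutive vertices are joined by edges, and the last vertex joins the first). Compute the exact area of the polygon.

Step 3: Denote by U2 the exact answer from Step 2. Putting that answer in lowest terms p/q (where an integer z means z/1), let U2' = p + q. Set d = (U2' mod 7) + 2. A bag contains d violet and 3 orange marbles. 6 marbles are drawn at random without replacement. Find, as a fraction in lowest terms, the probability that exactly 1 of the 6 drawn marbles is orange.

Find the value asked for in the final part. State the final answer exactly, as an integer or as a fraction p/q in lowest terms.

Step 1: total draws C(10,5) = 252; favorable C(6,5) = 6; P = 1/42; answer 1/42
Step 2: U1 = 1/42; threaded value p + q = 43; m = 4; cross terms: (-21*-3 - 21*-36)=819, (21*2 - 36*-3)=150, (36*13 - 4*2)=460, (4*14 - -22*13)=342, (-22*19 - -39*14)=128, (-39*-36 - -21*19)=1803; twice the area = |3702| = 3702; area = 1851; answer 1851
Step 3: U2 = 1851; threaded value p + q = 1852; d = 6; total draws C(9,6) = 84; favorable C(3,1)*C(6,5) = 18; P = 3/14; answer 3/14

3/14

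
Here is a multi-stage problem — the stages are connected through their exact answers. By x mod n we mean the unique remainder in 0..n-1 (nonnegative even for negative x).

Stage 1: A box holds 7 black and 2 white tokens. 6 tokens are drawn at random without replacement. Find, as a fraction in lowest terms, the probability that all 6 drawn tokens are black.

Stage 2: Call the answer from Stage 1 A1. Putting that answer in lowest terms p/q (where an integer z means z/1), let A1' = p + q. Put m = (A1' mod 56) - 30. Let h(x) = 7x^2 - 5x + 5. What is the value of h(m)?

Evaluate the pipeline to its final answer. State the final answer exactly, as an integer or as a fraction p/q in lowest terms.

Stage 1: total draws C(9,6) = 84; favorable C(7,6) = 7; P = 1/12; answer 1/12
Stage 2: A1 = 1/12; threaded value p + q = 13; m = -17; 7*(-17)^2 - 5*(-17)^1 + 5 = (2023) + (85) + (5) = 2113; answer 2113

2113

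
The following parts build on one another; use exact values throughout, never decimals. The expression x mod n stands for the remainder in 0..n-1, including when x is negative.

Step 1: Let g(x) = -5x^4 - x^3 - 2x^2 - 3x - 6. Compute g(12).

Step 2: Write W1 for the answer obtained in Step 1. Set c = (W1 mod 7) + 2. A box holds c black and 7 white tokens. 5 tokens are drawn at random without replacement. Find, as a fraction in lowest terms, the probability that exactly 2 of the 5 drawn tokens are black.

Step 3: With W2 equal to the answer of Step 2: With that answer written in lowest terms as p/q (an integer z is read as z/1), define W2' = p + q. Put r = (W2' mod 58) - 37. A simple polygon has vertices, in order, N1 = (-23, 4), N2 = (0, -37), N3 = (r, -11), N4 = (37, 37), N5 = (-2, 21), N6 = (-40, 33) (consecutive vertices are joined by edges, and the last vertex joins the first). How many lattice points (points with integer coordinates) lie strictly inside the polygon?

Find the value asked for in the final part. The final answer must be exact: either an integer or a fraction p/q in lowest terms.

1251

Step 1: -5*(12)^4 - 1*(12)^3 - 2*(12)^2 - 3*(12)^1 - 6 = (-103680) + (-1728) + (-288) + (-36) + (-6) = -105738; answer -105738
Step 2: W1 = -105738; c = 6; total draws C(13,5) = 1287; favorable C(6,2)*C(7,3) = 525; P = 175/429; answer 175/429
Step 3: W2 = 175/429; threaded value p + q = 604; r = -13; cross terms: (-23*-37 - 0*4)=851, (0*-11 - -13*-37)=-481, (-13*37 - 37*-11)=-74, (37*21 - -2*37)=851, (-2*33 - -40*21)=774, (-40*4 - -23*33)=599; twice the area = |2520| = 2520; area = 1260; boundary points = 1 + 13 + 2 + 1 + 2 + 1 = 20; strictly interior points = area - boundary/2 + 1 = 1251; answer 1251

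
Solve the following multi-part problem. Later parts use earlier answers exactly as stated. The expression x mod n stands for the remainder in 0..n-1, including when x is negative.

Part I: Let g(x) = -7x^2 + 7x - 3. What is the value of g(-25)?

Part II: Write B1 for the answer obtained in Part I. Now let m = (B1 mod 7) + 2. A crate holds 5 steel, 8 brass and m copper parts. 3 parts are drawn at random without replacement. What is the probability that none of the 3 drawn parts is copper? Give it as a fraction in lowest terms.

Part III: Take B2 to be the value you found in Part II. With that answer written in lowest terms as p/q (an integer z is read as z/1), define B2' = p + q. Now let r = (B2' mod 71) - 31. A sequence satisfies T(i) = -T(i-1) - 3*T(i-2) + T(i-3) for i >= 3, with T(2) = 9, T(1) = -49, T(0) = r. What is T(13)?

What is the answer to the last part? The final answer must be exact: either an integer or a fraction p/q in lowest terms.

46751

Part I: -7*(-25)^2 + 7*(-25)^1 - 3 = (-4375) + (-175) + (-3) = -4553; answer -4553
Part II: B1 = -4553; m = 6; total draws C(19,3) = 969; favorable C(13,3) = 286; P = 286/969; answer 286/969
Part III: B2 = 286/969; threaded value p + q = 1255; r = 17; T(3) = -1*(9) - 3*(-49) + 1*(17) = 155; iterating: T(3)=155, T(4)=-231, T(5)=-225, T(6)=1073, T(7)=-629, T(8)=-2815, T(9)=5775, T(10)=2041, T(11)=-22181, T(12)=21833, T(13)=46751; answer 46751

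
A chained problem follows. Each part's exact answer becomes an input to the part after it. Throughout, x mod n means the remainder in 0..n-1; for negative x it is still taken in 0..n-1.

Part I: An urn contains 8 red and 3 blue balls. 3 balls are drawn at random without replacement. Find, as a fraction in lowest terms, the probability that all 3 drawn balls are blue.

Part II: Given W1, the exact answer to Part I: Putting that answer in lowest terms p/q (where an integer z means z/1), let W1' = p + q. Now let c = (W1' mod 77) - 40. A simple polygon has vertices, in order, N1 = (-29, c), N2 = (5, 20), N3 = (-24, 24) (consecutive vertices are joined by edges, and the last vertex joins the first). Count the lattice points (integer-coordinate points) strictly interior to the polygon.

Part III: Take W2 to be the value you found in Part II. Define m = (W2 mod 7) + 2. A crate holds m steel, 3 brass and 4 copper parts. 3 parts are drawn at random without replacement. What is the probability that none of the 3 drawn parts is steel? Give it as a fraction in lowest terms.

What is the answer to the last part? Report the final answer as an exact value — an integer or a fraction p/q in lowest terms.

5/12

Part I: total draws C(11,3) = 165; favorable C(3,3) = 1; P = 1/165; answer 1/165
Part II: W1 = 1/165; threaded value p + q = 166; c = -28; cross terms: (-29*20 - 5*-28)=-440, (5*24 - -24*20)=600, (-24*-28 - -29*24)=1368; twice the area = |1528| = 1528; area = 764; boundary points = 2 + 1 + 1 = 4; strictly interior points = area - boundary/2 + 1 = 763; answer 763
Part III: W2 = 763; m = 2; total draws C(9,3) = 84; favorable C(7,3) = 35; P = 5/12; answer 5/12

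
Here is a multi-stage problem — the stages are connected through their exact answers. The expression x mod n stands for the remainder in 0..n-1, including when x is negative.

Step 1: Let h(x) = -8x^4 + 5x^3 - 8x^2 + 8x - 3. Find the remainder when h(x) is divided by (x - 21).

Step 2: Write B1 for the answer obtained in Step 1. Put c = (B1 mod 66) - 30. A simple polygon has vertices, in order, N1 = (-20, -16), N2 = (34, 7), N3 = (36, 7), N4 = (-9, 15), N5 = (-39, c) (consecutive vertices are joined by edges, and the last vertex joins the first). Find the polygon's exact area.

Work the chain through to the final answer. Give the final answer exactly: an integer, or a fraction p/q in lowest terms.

Step 1: remainder = value at the root: -8*(21)^4 + 5*(21)^3 - 8*(21)^2 + 8*(21)^1 - 3 = (-1555848) + (46305) + (-3528) + (168) + (-3) = -1512906; answer -1512906
Step 2: B1 = -1512906; c = -18; cross terms: (-20*7 - 34*-16)=404, (34*7 - 36*7)=-14, (36*15 - -9*7)=603, (-9*-18 - -39*15)=747, (-39*-16 - -20*-18)=264; twice the area = |2004| = 2004; area = 1002; answer 1002

1002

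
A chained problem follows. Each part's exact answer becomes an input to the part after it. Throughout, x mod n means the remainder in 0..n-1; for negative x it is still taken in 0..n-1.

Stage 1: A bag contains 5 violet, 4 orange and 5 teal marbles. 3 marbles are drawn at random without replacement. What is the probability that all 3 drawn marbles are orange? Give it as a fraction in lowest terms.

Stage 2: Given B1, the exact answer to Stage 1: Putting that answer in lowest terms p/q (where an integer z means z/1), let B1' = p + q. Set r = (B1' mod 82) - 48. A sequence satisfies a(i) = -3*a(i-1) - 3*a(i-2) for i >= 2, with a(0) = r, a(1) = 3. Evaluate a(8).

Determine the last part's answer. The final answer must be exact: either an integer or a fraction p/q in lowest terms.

Stage 1: total draws C(14,3) = 364; favorable C(4,3) = 4; P = 1/91; answer 1/91
Stage 2: B1 = 1/91; threaded value p + q = 92; r = -38; a(2) = -3*(3) - 3*(-38) = 105; iterating: a(2)=105, a(3)=-324, a(4)=657, a(5)=-999, a(6)=1026, a(7)=-81, a(8)=-2835; answer -2835

-2835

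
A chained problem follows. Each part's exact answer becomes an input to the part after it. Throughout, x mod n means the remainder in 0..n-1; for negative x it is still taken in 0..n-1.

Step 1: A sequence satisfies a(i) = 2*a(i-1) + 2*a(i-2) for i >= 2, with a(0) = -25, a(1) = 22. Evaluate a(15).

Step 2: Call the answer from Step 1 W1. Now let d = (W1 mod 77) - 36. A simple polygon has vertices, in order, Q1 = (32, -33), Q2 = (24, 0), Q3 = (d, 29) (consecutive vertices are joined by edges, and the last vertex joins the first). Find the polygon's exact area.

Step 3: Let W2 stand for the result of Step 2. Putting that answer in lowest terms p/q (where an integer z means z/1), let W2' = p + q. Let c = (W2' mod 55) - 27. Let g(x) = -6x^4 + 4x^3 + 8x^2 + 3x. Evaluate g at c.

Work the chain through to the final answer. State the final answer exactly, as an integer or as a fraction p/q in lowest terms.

-603882

Step 1: a(2) = 2*(22) + 2*(-25) = -6; iterating: a(2)=-6, a(3)=32, a(4)=52, a(5)=168, a(6)=440, a(7)=1216, a(8)=3312, a(9)=9056, a(10)=24736, a(11)=67584, a(12)=184640, a(13)=504448, a(14)=1378176, a(15)=3765248; answer 3765248
Step 2: W1 = 3765248; d = -11; cross terms: (32*0 - 24*-33)=792, (24*29 - -11*0)=696, (-11*-33 - 32*29)=-565; twice the area = |923| = 923; area = 923/2; answer 923/2
Step 3: W2 = 923/2; threaded value p + q = 925; c = 18; -6*(18)^4 + 4*(18)^3 + 8*(18)^2 + 3*(18)^1 = (-629856) + (23328) + (2592) + (54) = -603882; answer -603882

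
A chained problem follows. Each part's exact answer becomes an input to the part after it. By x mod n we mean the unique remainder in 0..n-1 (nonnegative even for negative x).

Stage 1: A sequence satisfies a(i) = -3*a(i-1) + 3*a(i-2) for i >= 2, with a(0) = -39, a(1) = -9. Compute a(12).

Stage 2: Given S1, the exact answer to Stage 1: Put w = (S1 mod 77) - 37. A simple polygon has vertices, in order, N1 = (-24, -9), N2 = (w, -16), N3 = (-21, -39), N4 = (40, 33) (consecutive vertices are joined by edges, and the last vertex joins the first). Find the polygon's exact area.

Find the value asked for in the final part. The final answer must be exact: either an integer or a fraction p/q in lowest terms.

1917/2

Stage 1: a(2) = -3*(-9) + 3*(-39) = -90; iterating: a(2)=-90, a(3)=243, a(4)=-999, a(5)=3726, a(6)=-14175, a(7)=53703, a(8)=-203634, a(9)=772011, a(10)=-2926935, a(11)=11096838, a(12)=-42071319; answer -42071319
Stage 2: S1 = -42071319; w = -19; cross terms: (-24*-16 - -19*-9)=213, (-19*-39 - -21*-16)=405, (-21*33 - 40*-39)=867, (40*-9 - -24*33)=432; twice the area = |1917| = 1917; area = 1917/2; answer 1917/2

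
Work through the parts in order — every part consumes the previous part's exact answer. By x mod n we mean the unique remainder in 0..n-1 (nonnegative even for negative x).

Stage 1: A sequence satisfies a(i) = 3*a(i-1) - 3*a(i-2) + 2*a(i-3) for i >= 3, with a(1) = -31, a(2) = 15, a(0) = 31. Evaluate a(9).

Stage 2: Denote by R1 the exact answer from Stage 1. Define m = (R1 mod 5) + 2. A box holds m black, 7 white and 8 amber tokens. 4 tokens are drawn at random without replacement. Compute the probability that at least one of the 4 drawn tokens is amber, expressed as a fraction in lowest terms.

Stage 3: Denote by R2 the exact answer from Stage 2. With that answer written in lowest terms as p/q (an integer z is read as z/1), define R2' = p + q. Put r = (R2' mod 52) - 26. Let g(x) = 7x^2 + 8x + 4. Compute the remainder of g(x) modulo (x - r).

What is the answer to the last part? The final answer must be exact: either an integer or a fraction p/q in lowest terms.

Stage 1: a(3) = 3*(15) - 3*(-31) + 2*(31) = 200; iterating: a(3)=200, a(4)=493, a(5)=909, a(6)=1648, a(7)=3203, a(8)=6483, a(9)=13136; answer 13136
Stage 2: R1 = 13136; m = 3; total draws C(18,4) = 3060; complement C(10,4) = 210; favorable 3060 - 210 = 2850; P = 95/102; answer 95/102
Stage 3: R2 = 95/102; threaded value p + q = 197; r = 15; remainder = value at the root: 7*(15)^2 + 8*(15)^1 + 4 = (1575) + (120) + (4) = 1699; answer 1699

1699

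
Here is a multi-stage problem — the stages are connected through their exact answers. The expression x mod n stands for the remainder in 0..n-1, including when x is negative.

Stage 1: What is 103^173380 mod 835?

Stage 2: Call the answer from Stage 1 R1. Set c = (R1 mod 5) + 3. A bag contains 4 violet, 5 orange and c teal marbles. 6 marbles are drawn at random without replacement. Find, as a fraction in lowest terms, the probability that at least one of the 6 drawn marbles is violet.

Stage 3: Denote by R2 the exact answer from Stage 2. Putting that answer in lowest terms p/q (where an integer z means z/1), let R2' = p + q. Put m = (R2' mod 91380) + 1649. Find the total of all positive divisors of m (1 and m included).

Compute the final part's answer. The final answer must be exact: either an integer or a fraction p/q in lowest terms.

Stage 1: squarings mod 835: 103^1=103, 103^2=589, 103^4=396, 103^8=671, 103^16=176, 103^32=81, 103^64=716, 103^128=801, 103^256=321, 103^512=336, 103^1024=171, 103^2048=16, 103^4096=256, 103^8192=406, 103^16384=341, 103^32768=216, 103^65536=731, 103^131072=796; 103^173380 = 103^4 * 103^64 * 103^256 * 103^1024 * 103^8192 * 103^32768 * 103^131072 = 411 (mod 835); answer 411
Stage 2: R1 = 411; c = 4; total draws C(13,6) = 1716; complement C(9,6) = 84; favorable 1716 - 84 = 1632; P = 136/143; answer 136/143
Stage 3: R2 = 136/143; threaded value p + q = 279; m = 1928; 1928 = 2^3 * 241; sigma = (1 + 2 + 4 + 8) * (1 + 241) = 15 * 242 = 3630; answer 3630

3630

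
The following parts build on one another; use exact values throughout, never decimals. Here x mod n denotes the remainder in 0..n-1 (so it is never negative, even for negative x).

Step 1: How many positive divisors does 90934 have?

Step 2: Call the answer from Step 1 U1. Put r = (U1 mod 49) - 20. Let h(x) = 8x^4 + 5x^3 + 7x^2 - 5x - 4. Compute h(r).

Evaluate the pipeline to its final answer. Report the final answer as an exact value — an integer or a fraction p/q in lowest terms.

158312

Step 1: 90934 = 2 * 19 * 2393; number of divisors = (1+1) * (1+1) * (1+1) = 8; answer 8
Step 2: U1 = 8; r = -12; 8*(-12)^4 + 5*(-12)^3 + 7*(-12)^2 - 5*(-12)^1 - 4 = (165888) + (-8640) + (1008) + (60) + (-4) = 158312; answer 158312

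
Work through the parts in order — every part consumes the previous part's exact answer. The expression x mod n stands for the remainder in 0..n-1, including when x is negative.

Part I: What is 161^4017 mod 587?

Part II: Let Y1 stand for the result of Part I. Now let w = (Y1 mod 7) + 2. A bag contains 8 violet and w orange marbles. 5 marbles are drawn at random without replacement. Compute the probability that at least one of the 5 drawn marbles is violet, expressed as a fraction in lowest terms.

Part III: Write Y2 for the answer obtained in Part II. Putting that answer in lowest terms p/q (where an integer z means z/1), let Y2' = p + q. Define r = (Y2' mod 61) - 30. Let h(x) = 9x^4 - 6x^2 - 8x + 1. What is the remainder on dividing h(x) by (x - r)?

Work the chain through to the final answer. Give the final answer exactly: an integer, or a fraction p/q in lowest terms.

Part I: squarings mod 587: 161^1=161, 161^2=93, 161^4=431, 161^8=269, 161^16=160, 161^32=359, 161^64=328, 161^128=163, 161^256=154, 161^512=236, 161^1024=518, 161^2048=65; 161^4017 = 161^1 * 161^16 * 161^32 * 161^128 * 161^256 * 161^512 * 161^1024 * 161^2048 = 111 (mod 587); answer 111
Part II: Y1 = 111; w = 8; total draws C(16,5) = 4368; complement C(8,5) = 56; favorable 4368 - 56 = 4312; P = 77/78; answer 77/78
Part III: Y2 = 77/78; threaded value p + q = 155; r = 3; remainder = value at the root: 9*(3)^4 - 6*(3)^2 - 8*(3)^1 + 1 = (729) + (-54) + (-24) + (1) = 652; answer 652

652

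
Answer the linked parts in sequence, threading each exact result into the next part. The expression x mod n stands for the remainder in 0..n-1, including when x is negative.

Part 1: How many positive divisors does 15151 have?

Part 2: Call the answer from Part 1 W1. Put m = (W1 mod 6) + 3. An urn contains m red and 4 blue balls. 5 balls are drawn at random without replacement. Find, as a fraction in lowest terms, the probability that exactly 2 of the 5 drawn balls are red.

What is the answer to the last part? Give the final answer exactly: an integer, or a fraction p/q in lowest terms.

Part 1: 15151 = 109 * 139; number of divisors = (1+1) * (1+1) = 4; answer 4
Part 2: W1 = 4; m = 7; total draws C(11,5) = 462; favorable C(7,2)*C(4,3) = 84; P = 2/11; answer 2/11

2/11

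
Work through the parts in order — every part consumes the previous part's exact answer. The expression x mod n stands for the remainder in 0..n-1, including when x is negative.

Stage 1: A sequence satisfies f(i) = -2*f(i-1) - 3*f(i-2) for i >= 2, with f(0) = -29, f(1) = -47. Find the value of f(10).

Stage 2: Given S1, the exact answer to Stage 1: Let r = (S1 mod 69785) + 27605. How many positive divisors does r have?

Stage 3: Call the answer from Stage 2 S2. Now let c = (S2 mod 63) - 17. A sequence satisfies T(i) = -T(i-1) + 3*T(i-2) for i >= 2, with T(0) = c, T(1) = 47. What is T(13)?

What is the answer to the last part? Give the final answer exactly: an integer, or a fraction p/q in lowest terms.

Stage 1: f(2) = -2*(-47) - 3*(-29) = 181; iterating: f(2)=181, f(3)=-221, f(4)=-101, f(5)=865, f(6)=-1427, f(7)=259, f(8)=3763, f(9)=-8303, f(10)=5317; answer 5317
Stage 2: S1 = 5317; r = 32922; 32922 = 2 * 3^2 * 31 * 59; number of divisors = (1+1) * (2+1) * (1+1) * (1+1) = 24; answer 24
Stage 3: S2 = 24; c = 7; T(2) = -1*(47) + 3*(7) = -26; iterating: T(2)=-26, T(3)=167, T(4)=-245, T(5)=746, T(6)=-1481, T(7)=3719, T(8)=-8162, T(9)=19319, T(10)=-43805, T(11)=101762, T(12)=-233177, T(13)=538463; answer 538463

538463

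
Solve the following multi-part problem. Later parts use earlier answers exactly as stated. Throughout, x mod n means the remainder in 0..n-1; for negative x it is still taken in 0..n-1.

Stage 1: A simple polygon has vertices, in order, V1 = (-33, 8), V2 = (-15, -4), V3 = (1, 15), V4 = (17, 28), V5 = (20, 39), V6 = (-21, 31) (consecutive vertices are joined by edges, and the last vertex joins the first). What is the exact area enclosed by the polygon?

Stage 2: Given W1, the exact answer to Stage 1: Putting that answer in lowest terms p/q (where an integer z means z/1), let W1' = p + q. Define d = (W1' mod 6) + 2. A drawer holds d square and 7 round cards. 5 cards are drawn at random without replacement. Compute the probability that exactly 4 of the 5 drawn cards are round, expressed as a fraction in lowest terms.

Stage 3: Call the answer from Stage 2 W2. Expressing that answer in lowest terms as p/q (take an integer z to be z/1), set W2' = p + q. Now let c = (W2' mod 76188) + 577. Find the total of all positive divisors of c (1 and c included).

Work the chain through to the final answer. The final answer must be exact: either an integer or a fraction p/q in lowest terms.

1440

Stage 1: cross terms: (-33*-4 - -15*8)=252, (-15*15 - 1*-4)=-221, (1*28 - 17*15)=-227, (17*39 - 20*28)=103, (20*31 - -21*39)=1439, (-21*8 - -33*31)=855; twice the area = |2201| = 2201; area = 2201/2; answer 2201/2
Stage 2: W1 = 2201/2; threaded value p + q = 2203; d = 3; total draws C(10,5) = 252; favorable C(7,4)*C(3,1) = 105; P = 5/12; answer 5/12
Stage 3: W2 = 5/12; threaded value p + q = 17; c = 594; 594 = 2 * 3^3 * 11; sigma = (1 + 2) * (1 + 3 + 9 + 27) * (1 + 11) = 3 * 40 * 12 = 1440; answer 1440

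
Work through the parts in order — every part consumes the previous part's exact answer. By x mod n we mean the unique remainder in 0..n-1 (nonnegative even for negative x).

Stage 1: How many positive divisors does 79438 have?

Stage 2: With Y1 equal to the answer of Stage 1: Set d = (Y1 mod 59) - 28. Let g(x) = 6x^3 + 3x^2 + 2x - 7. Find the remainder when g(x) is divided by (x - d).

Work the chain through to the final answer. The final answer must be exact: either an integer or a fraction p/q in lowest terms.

Stage 1: 79438 = 2 * 39719; number of divisors = (1+1) * (1+1) = 4; answer 4
Stage 2: Y1 = 4; d = -24; remainder = value at the root: 6*(-24)^3 + 3*(-24)^2 + 2*(-24)^1 - 7 = (-82944) + (1728) + (-48) + (-7) = -81271; answer -81271

-81271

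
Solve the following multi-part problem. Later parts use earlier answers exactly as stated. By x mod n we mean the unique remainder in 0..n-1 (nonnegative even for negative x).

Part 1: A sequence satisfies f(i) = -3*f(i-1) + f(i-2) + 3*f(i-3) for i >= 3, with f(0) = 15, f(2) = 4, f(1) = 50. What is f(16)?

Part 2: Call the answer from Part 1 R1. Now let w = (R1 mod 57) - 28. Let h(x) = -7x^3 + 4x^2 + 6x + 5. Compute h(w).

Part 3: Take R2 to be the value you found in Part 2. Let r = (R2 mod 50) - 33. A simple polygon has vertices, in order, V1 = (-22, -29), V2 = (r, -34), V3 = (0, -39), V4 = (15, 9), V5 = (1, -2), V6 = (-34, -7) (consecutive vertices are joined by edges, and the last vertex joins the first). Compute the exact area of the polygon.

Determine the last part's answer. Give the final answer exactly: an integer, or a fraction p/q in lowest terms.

Part 1: f(3) = -3*(4) + 1*(50) + 3*(15) = 83; iterating: f(3)=83, f(4)=-95, f(5)=380, f(6)=-986, f(7)=3053, f(8)=-9005, f(9)=27110, f(10)=-81176, f(11)=243623, f(12)=-730715, f(13)=2192240, f(14)=-6576566, f(15)=19729793, f(16)=-59189225; answer -59189225
Part 2: R1 = -59189225; w = 3; -7*(3)^3 + 4*(3)^2 + 6*(3)^1 + 5 = (-189) + (36) + (18) + (5) = -130; answer -130
Part 3: R2 = -130; r = -13; cross terms: (-22*-34 - -13*-29)=371, (-13*-39 - 0*-34)=507, (0*9 - 15*-39)=585, (15*-2 - 1*9)=-39, (1*-7 - -34*-2)=-75, (-34*-29 - -22*-7)=832; twice the area = |2181| = 2181; area = 2181/2; answer 2181/2

2181/2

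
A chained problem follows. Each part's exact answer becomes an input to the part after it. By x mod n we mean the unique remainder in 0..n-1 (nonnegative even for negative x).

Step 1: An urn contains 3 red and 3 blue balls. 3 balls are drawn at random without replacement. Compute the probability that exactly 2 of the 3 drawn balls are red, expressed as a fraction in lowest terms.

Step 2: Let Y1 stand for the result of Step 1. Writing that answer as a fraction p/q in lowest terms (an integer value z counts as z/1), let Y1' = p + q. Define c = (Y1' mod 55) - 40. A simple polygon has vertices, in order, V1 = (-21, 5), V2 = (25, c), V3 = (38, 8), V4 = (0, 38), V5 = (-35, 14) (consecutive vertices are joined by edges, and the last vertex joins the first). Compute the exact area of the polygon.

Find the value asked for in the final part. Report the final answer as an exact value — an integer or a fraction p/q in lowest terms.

Step 1: total draws C(6,3) = 20; favorable C(3,2)*C(3,1) = 9; P = 9/20; answer 9/20
Step 2: Y1 = 9/20; threaded value p + q = 29; c = -11; cross terms: (-21*-11 - 25*5)=106, (25*8 - 38*-11)=618, (38*38 - 0*8)=1444, (0*14 - -35*38)=1330, (-35*5 - -21*14)=119; twice the area = |3617| = 3617; area = 3617/2; answer 3617/2

3617/2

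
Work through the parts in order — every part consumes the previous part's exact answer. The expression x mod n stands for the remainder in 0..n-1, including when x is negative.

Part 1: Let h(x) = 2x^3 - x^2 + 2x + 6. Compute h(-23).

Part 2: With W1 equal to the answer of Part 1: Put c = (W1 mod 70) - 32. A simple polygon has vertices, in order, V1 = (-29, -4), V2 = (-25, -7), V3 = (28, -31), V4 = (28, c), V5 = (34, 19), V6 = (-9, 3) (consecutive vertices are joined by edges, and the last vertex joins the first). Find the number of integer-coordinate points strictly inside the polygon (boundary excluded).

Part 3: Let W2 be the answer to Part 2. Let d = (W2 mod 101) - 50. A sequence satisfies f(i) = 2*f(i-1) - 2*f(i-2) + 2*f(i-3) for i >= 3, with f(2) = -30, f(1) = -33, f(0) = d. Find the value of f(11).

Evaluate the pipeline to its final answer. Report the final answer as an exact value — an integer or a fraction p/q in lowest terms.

Part 1: 2*(-23)^3 - 1*(-23)^2 + 2*(-23)^1 + 6 = (-24334) + (-529) + (-46) + (6) = -24903; answer -24903
Part 2: W1 = -24903; c = -15; cross terms: (-29*-7 - -25*-4)=103, (-25*-31 - 28*-7)=971, (28*-15 - 28*-31)=448, (28*19 - 34*-15)=1042, (34*3 - -9*19)=273, (-9*-4 - -29*3)=123; twice the area = |2960| = 2960; area = 1480; boundary points = 1 + 1 + 16 + 2 + 1 + 1 = 22; strictly interior points = area - boundary/2 + 1 = 1470; answer 1470
Part 3: W2 = 1470; d = 6; f(3) = 2*(-30) - 2*(-33) + 2*(6) = 18; iterating: f(3)=18, f(4)=30, f(5)=-36, f(6)=-96, f(7)=-60, f(8)=0, f(9)=-72, f(10)=-264, f(11)=-384; answer -384

-384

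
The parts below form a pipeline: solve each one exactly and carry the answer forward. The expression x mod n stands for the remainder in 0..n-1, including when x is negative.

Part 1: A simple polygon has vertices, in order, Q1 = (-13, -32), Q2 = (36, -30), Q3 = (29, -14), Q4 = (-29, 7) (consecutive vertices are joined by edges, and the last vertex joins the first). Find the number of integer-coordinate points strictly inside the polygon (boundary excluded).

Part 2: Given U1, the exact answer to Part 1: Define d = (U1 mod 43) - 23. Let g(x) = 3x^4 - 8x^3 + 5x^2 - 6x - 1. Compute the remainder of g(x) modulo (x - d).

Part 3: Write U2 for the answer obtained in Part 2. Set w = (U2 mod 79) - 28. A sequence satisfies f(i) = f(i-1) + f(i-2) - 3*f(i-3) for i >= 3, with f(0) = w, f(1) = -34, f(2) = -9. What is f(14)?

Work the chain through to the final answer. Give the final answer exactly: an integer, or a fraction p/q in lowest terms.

3681

Part 1: cross terms: (-13*-30 - 36*-32)=1542, (36*-14 - 29*-30)=366, (29*7 - -29*-14)=-203, (-29*-32 - -13*7)=1019; twice the area = |2724| = 2724; area = 1362; boundary points = 1 + 1 + 1 + 1 = 4; strictly interior points = area - boundary/2 + 1 = 1361; answer 1361
Part 2: U1 = 1361; d = 5; remainder = value at the root: 3*(5)^4 - 8*(5)^3 + 5*(5)^2 - 6*(5)^1 - 1 = (1875) + (-1000) + (125) + (-30) + (-1) = 969; answer 969
Part 3: U2 = 969; w = -7; f(3) = 1*(-9) + 1*(-34) - 3*(-7) = -22; iterating: f(3)=-22, f(4)=71, f(5)=76, f(6)=213, f(7)=76, f(8)=61, f(9)=-502, f(10)=-669, f(11)=-1354, f(12)=-517, f(13)=136, f(14)=3681; answer 3681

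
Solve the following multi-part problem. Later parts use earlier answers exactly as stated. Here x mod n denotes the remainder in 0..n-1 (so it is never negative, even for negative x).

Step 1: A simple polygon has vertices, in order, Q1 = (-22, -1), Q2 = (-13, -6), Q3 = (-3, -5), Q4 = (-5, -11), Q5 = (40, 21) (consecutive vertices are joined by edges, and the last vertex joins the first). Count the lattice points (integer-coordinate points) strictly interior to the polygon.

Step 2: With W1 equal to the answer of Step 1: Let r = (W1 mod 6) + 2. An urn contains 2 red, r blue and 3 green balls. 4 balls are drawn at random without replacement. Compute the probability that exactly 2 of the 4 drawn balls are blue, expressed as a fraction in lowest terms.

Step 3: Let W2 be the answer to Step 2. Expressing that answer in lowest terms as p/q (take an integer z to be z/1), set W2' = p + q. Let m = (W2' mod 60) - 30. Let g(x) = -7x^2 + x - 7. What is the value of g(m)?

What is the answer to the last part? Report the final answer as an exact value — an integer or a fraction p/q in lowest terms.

-2827

Step 1: cross terms: (-22*-6 - -13*-1)=119, (-13*-5 - -3*-6)=47, (-3*-11 - -5*-5)=8, (-5*21 - 40*-11)=335, (40*-1 - -22*21)=422; twice the area = |931| = 931; area = 931/2; boundary points = 1 + 1 + 2 + 1 + 2 = 7; strictly interior points = area - boundary/2 + 1 = 463; answer 463
Step 2: W1 = 463; r = 3; total draws C(8,4) = 70; favorable C(3,2)*C(5,2) = 30; P = 3/7; answer 3/7
Step 3: W2 = 3/7; threaded value p + q = 10; m = -20; -7*(-20)^2 + 1*(-20)^1 - 7 = (-2800) + (-20) + (-7) = -2827; answer -2827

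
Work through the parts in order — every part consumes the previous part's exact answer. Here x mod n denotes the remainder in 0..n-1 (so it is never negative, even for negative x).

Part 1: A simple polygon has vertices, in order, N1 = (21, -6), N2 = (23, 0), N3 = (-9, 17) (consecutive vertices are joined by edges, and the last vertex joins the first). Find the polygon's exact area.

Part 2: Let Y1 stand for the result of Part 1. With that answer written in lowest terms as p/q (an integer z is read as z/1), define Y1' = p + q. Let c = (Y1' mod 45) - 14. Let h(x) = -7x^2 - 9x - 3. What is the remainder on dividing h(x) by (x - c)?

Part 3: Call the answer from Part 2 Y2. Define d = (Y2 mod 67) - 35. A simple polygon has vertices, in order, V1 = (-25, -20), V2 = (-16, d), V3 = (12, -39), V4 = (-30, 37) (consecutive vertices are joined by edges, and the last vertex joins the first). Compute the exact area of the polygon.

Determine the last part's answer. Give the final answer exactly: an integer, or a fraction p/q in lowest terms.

Part 1: cross terms: (21*0 - 23*-6)=138, (23*17 - -9*0)=391, (-9*-6 - 21*17)=-303; twice the area = |226| = 226; area = 113; answer 113
Part 2: Y1 = 113; threaded value p + q = 114; c = 10; remainder = value at the root: -7*(10)^2 - 9*(10)^1 - 3 = (-700) + (-90) + (-3) = -793; answer -793
Part 3: Y2 = -793; d = -24; cross terms: (-25*-24 - -16*-20)=280, (-16*-39 - 12*-24)=912, (12*37 - -30*-39)=-726, (-30*-20 - -25*37)=1525; twice the area = |1991| = 1991; area = 1991/2; answer 1991/2

1991/2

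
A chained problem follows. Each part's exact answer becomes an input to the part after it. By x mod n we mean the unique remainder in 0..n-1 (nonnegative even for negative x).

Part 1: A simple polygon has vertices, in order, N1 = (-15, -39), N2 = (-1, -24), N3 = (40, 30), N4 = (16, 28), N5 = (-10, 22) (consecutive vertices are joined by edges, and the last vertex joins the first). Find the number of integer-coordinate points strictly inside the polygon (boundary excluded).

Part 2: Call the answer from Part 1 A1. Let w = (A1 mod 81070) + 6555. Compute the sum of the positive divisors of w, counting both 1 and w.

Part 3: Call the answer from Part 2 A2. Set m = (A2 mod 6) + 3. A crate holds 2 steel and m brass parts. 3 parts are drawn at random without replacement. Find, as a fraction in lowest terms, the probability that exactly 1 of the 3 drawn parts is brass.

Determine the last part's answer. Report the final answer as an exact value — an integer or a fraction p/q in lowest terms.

3/10

Part 1: cross terms: (-15*-24 - -1*-39)=321, (-1*30 - 40*-24)=930, (40*28 - 16*30)=640, (16*22 - -10*28)=632, (-10*-39 - -15*22)=720; twice the area = |3243| = 3243; area = 3243/2; boundary points = 1 + 1 + 2 + 2 + 1 = 7; strictly interior points = area - boundary/2 + 1 = 1619; answer 1619
Part 2: A1 = 1619; w = 8174; 8174 = 2 * 61 * 67; sigma = (1 + 2) * (1 + 61) * (1 + 67) = 3 * 62 * 68 = 12648; answer 12648
Part 3: A2 = 12648; m = 3; total draws C(5,3) = 10; favorable C(3,1)*C(2,2) = 3; P = 3/10; answer 3/10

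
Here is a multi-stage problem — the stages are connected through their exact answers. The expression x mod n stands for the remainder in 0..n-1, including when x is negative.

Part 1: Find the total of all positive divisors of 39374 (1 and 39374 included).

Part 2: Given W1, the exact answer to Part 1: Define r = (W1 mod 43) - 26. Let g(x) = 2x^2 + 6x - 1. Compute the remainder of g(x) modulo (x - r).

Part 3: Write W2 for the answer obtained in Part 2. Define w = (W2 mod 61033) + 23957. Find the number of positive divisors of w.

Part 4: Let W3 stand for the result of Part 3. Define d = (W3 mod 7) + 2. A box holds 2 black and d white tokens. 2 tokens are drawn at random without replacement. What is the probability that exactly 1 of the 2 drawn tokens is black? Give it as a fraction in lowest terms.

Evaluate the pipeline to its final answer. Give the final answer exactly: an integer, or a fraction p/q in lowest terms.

Part 1: 39374 = 2 * 19687; sigma = (1 + 2) * (1 + 19687) = 3 * 19688 = 59064; answer 59064
Part 2: W1 = 59064; r = -1; remainder = value at the root: 2*(-1)^2 + 6*(-1)^1 - 1 = (2) + (-6) + (-1) = -5; answer -5
Part 3: W2 = -5; w = 84985; 84985 = 5 * 23 * 739; number of divisors = (1+1) * (1+1) * (1+1) = 8; answer 8
Part 4: W3 = 8; d = 3; total draws C(5,2) = 10; favorable C(2,1)*C(3,1) = 6; P = 3/5; answer 3/5

3/5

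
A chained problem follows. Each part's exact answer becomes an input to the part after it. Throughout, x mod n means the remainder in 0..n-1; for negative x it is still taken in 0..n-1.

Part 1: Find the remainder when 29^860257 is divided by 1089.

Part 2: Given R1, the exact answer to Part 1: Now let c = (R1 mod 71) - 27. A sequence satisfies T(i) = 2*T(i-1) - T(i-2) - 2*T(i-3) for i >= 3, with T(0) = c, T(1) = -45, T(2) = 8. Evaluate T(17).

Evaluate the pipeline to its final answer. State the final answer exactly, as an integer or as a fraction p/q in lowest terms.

Part 1: squarings mod 1089: 29^1=29, 29^2=841, 29^4=520, 29^8=328, 29^16=862, 29^32=346, 29^64=1015, 29^128=31, 29^256=961, 29^512=49, 29^1024=223, 29^2048=724, 29^4096=367, 29^8192=742, 29^16384=619, 29^32768=922, 29^65536=664, 29^131072=940, 29^262144=421, 29^524288=823; 29^860257 = 29^1 * 29^32 * 29^64 * 29^8192 * 29^65536 * 29^262144 * 29^524288 = 974 (mod 1089); answer 974
Part 2: R1 = 974; c = 24; T(3) = 2*(8) - 1*(-45) - 2*(24) = 13; iterating: T(3)=13, T(4)=108, T(5)=187, T(6)=240, T(7)=77, T(8)=-460, T(9)=-1477, T(10)=-2648, T(11)=-2899, T(12)=-196, T(13)=7803, T(14)=21600, T(15)=35789, T(16)=34372, T(17)=-10245; answer -10245

-10245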